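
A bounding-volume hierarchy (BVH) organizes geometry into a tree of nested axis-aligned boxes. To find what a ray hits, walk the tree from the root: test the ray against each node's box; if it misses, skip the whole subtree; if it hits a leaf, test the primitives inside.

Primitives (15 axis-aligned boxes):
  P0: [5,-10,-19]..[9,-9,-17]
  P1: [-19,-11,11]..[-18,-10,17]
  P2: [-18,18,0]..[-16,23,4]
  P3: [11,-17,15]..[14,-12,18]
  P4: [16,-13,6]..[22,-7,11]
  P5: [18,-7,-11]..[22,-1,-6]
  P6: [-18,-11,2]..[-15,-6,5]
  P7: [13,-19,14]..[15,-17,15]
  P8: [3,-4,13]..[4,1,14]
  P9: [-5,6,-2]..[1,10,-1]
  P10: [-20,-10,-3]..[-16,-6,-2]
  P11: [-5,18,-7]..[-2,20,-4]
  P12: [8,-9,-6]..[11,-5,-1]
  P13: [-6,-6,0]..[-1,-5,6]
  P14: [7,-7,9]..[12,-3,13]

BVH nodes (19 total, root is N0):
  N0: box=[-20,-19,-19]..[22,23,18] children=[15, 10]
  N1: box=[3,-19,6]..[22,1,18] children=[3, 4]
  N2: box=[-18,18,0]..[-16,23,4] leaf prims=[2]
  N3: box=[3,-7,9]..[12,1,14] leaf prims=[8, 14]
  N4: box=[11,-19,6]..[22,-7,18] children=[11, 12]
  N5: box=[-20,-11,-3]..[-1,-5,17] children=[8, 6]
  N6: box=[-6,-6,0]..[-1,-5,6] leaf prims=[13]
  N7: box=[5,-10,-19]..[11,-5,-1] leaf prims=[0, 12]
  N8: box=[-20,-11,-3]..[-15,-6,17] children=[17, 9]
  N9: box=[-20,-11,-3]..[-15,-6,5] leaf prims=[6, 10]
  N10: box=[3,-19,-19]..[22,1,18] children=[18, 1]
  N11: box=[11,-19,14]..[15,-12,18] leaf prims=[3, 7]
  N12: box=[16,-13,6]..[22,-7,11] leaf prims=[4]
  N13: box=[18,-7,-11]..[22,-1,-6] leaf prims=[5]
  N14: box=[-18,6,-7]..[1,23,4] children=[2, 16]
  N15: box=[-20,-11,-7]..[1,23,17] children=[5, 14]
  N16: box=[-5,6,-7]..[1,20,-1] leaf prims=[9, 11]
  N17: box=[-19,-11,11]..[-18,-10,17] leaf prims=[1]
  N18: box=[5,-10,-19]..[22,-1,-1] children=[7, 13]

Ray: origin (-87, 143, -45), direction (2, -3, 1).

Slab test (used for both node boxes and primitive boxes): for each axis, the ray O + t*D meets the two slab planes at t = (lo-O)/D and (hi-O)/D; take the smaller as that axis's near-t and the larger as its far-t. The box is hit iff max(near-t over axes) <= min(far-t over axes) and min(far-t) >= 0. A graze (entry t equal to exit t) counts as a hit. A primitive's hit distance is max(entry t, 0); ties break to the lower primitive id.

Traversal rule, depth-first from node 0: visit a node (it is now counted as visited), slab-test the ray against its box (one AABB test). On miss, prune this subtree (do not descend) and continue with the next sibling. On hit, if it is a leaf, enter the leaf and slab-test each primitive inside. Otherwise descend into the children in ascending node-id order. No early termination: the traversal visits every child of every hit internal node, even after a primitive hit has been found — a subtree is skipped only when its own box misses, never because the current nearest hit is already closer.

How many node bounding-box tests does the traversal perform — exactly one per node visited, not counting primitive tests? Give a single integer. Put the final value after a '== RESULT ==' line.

Trace the traversal:
N0 x:[67/2,109/2] y:[40,54] z:[26,63] -> hit [40,54], descend [10, 15]
  N10 x:[45,109/2] y:[142/3,54] z:[26,63] -> hit [142/3,54], descend [1, 18]
    N1 x:[45,109/2] y:[142/3,54] z:[51,63] -> hit [51,54], descend [3, 4]
      N3 x:[45,99/2] y:[142/3,50] z:[54,59] -> miss, prune
      N4 x:[49,109/2] y:[50,54] z:[51,63] -> hit [51,54], descend [11, 12]
        N11 x:[49,51] y:[155/3,54] z:[59,63] -> miss, prune
        N12 x:[103/2,109/2] y:[50,52] z:[51,56] -> hit [103/2,52] leaf, test {P4@t=103/2}
    N18 x:[46,109/2] y:[48,51] z:[26,44] -> miss, prune
  N15 x:[67/2,44] y:[40,154/3] z:[38,62] -> hit [40,44], descend [5, 14]
    N5 x:[67/2,43] y:[148/3,154/3] z:[42,62] -> miss, prune
    N14 x:[69/2,44] y:[40,137/3] z:[38,49] -> hit [40,44], descend [2, 16]
      N2 x:[69/2,71/2] y:[40,125/3] z:[45,49] -> miss, prune
      N16 x:[41,44] y:[41,137/3] z:[38,44] -> hit [41,44] leaf, test {P9(miss), P11@t=41}

13 AABB tests over nodes [0, 10, 1, 3, 4, 11, 12, 18, 15, 5, 14, 2, 16]; 2 leaves entered; closest P11.

== RESULT ==
13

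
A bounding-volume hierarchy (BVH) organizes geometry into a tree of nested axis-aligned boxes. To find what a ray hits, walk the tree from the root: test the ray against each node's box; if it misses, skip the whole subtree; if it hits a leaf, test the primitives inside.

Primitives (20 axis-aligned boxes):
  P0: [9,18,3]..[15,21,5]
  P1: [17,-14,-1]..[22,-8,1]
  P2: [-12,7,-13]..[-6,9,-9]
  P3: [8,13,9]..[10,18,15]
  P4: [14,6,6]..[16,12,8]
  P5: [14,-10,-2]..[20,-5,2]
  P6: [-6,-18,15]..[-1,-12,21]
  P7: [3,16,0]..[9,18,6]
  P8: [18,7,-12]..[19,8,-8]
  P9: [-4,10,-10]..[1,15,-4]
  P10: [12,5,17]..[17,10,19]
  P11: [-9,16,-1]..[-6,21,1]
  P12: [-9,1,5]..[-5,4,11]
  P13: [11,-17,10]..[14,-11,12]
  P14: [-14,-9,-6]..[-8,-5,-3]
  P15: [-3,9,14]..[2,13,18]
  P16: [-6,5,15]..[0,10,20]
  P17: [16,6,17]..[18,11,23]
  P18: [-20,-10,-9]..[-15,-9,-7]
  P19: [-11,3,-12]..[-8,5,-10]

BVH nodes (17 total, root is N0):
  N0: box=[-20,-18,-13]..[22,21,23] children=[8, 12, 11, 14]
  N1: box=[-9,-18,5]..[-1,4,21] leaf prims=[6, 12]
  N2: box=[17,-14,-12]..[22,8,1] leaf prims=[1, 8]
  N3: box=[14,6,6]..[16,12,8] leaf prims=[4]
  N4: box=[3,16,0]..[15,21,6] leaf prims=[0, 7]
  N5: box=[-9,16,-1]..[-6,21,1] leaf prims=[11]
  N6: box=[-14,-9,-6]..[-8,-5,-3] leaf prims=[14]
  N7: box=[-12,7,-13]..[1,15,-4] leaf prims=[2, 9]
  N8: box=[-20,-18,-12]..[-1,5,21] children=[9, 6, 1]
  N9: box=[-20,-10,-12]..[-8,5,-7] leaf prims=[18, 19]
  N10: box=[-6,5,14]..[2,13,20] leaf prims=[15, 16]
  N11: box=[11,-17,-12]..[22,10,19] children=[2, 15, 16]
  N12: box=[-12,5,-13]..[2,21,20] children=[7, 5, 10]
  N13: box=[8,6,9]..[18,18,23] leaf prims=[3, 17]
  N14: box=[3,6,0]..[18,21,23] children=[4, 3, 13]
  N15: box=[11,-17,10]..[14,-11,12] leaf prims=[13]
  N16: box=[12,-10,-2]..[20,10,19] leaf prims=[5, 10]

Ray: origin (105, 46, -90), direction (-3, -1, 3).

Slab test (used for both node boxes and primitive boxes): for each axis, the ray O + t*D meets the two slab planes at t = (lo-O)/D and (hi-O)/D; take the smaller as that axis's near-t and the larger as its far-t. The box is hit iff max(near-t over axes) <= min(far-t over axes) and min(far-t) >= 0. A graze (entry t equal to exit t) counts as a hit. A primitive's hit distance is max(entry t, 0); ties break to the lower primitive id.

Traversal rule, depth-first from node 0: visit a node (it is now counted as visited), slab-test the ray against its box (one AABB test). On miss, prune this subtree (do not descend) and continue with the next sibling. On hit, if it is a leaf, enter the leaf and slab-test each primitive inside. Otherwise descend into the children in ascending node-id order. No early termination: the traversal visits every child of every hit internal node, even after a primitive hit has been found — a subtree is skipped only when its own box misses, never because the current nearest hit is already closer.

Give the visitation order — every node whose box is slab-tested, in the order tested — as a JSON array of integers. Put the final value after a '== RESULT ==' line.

Trace the traversal:
N0 x:[83/3,125/3] y:[25,64] z:[77/3,113/3] -> hit [83/3,113/3], descend [8, 11, 12, 14]
  N8 x:[106/3,125/3] y:[41,64] z:[26,37] -> miss, prune
  N11 x:[83/3,94/3] y:[36,63] z:[26,109/3] -> miss, prune
  N12 x:[103/3,39] y:[25,41] z:[77/3,110/3] -> hit [103/3,110/3], descend [5, 7, 10]
    N5 x:[37,38] y:[25,30] z:[89/3,91/3] -> miss, prune
    N7 x:[104/3,39] y:[31,39] z:[77/3,86/3] -> miss, prune
    N10 x:[103/3,37] y:[33,41] z:[104/3,110/3] -> hit [104/3,110/3] leaf, test {P15@t=104/3, P16@t=36}
  N14 x:[29,34] y:[25,40] z:[30,113/3] -> hit [30,34], descend [3, 4, 13]
    N3 x:[89/3,91/3] y:[34,40] z:[32,98/3] -> miss, prune
    N4 x:[30,34] y:[25,30] z:[30,32] -> hit [30,30] leaf, test {P0(miss), P7(miss)}
    N13 x:[29,97/3] y:[28,40] z:[33,113/3] -> miss, prune

Summary -> nodes [0, 8, 11, 12, 5, 7, 10, 14, 3, 4, 13]; box-tests=11; leaf-entries=2; first=P15

== RESULT ==
[0, 8, 11, 12, 5, 7, 10, 14, 3, 4, 13]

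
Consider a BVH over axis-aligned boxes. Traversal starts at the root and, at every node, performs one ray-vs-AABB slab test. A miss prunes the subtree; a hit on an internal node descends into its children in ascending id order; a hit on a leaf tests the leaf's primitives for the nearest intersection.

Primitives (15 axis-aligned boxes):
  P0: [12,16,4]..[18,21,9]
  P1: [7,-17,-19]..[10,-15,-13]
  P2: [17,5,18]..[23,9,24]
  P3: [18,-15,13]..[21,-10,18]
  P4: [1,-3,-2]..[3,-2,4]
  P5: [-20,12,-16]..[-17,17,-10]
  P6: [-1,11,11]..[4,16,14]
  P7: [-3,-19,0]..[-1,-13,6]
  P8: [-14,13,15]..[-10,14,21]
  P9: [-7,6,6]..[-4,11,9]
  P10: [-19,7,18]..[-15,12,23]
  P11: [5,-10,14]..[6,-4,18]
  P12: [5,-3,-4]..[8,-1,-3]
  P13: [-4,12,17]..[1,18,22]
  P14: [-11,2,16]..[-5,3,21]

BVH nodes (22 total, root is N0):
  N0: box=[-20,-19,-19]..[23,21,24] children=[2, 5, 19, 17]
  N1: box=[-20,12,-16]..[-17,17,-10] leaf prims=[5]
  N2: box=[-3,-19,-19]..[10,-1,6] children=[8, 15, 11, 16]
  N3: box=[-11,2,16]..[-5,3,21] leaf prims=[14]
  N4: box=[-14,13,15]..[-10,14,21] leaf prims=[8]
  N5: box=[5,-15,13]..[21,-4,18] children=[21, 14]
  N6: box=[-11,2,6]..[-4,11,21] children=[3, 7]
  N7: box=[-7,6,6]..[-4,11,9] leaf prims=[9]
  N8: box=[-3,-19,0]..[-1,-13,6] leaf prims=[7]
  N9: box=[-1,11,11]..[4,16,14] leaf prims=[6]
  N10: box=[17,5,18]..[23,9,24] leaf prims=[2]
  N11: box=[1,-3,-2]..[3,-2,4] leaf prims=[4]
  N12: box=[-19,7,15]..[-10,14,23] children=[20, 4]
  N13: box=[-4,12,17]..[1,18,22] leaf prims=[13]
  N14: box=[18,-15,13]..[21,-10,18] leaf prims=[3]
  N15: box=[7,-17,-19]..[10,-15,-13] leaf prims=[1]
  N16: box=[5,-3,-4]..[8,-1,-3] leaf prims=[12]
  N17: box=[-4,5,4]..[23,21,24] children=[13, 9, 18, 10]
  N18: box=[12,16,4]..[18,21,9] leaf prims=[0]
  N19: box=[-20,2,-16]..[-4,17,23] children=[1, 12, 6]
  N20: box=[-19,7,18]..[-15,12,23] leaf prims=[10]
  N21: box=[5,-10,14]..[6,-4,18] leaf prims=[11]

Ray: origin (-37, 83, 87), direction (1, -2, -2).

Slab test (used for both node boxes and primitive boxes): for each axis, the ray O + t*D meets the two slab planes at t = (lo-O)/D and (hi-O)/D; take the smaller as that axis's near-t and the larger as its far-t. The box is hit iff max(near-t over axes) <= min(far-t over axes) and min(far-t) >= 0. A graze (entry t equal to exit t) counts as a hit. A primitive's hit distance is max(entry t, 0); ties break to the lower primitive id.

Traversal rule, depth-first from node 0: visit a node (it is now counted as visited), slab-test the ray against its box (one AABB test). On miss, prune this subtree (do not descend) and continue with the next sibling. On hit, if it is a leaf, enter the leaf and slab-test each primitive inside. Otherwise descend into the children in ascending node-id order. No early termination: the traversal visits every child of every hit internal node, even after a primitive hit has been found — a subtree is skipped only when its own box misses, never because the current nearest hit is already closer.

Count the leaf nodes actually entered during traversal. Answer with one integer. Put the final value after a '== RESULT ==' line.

Traverse from the root:
N0 x:[17,60] y:[31,51] z:[63/2,53] -> hit [63/2,51], descend [2, 5, 17, 19]
  N2 x:[34,47] y:[42,51] z:[81/2,53] -> hit [42,47], descend [8, 11, 15, 16]
    N8 x:[34,36] y:[48,51] z:[81/2,87/2] -> miss, prune
    N11 x:[38,40] y:[85/2,43] z:[83/2,89/2] -> miss, prune
    N15 x:[44,47] y:[49,50] z:[50,53] -> miss, prune
    N16 x:[42,45] y:[42,43] z:[45,91/2] -> miss, prune
  N5 x:[42,58] y:[87/2,49] z:[69/2,37] -> miss, prune
  N17 x:[33,60] y:[31,39] z:[63/2,83/2] -> hit [33,39], descend [9, 10, 13, 18]
    N9 x:[36,41] y:[67/2,36] z:[73/2,38] -> miss, prune
    N10 x:[54,60] y:[37,39] z:[63/2,69/2] -> miss, prune
    N13 x:[33,38] y:[65/2,71/2] z:[65/2,35] -> hit [33,35] leaf, test {P13@t=33}
    N18 x:[49,55] y:[31,67/2] z:[39,83/2] -> miss, prune
  N19 x:[17,33] y:[33,81/2] z:[32,103/2] -> hit [33,33], descend [1, 6, 12]
    N1 x:[17,20] y:[33,71/2] z:[97/2,103/2] -> miss, prune
    N6 x:[26,33] y:[36,81/2] z:[33,81/2] -> miss, prune
    N12 x:[18,27] y:[69/2,38] z:[32,36] -> miss, prune

Summary -> nodes [0, 2, 8, 11, 15, 16, 5, 17, 9, 10, 13, 18, 19, 1, 6, 12]; box-tests=16; leaf-entries=1; first=P13

== RESULT ==
1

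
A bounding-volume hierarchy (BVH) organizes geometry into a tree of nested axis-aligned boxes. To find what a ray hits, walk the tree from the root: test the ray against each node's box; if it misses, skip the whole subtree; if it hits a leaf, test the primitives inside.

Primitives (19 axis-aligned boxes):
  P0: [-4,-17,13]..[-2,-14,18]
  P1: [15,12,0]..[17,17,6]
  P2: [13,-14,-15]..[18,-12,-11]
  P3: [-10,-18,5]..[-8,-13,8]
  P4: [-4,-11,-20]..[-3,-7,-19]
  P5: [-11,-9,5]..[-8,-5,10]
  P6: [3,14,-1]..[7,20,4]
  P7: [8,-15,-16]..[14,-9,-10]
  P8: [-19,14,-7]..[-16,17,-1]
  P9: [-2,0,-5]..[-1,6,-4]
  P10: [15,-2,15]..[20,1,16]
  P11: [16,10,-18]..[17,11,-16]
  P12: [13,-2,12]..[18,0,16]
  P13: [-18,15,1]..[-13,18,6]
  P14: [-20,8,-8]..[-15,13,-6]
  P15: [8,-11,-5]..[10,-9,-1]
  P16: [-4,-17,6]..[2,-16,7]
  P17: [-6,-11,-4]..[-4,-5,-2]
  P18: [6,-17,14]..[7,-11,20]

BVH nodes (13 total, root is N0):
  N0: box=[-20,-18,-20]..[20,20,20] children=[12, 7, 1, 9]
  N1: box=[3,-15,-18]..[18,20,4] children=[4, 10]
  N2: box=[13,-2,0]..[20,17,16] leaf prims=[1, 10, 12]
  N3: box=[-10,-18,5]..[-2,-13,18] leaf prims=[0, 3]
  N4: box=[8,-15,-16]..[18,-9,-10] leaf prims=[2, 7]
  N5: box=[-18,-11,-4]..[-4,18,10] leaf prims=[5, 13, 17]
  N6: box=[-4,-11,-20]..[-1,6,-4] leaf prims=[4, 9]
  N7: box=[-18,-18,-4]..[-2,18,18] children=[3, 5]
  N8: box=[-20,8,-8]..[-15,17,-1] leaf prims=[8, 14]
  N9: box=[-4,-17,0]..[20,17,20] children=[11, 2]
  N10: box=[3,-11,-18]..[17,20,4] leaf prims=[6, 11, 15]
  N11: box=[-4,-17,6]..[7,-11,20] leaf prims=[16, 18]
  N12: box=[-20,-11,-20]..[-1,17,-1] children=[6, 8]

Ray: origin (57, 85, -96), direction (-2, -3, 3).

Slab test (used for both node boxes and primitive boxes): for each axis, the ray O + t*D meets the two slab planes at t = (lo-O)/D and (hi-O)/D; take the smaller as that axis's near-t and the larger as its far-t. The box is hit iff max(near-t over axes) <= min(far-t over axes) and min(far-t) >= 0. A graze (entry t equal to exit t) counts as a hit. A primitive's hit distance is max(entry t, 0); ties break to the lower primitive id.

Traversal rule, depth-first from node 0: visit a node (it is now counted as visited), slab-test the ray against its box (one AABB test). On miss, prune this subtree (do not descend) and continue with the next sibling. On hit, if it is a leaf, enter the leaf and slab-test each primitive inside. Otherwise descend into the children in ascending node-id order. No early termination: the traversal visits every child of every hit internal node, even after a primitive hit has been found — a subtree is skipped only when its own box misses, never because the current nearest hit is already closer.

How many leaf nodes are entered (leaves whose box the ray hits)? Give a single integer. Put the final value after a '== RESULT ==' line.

Walk:
N0 x:[37/2,77/2] y:[65/3,103/3] z:[76/3,116/3] -> hit [76/3,103/3], descend [1, 7, 9, 12]
  N1 x:[39/2,27] y:[65/3,100/3] z:[26,100/3] -> hit [26,27], descend [4, 10]
    N4 x:[39/2,49/2] y:[94/3,100/3] z:[80/3,86/3] -> miss, prune
    N10 x:[20,27] y:[65/3,32] z:[26,100/3] -> hit [26,27] leaf, test {P6(miss), P11(miss), P15(miss)}
  N7 x:[59/2,75/2] y:[67/3,103/3] z:[92/3,38] -> hit [92/3,103/3], descend [3, 5]
    N3 x:[59/2,67/2] y:[98/3,103/3] z:[101/3,38] -> miss, prune
    N5 x:[61/2,75/2] y:[67/3,32] z:[92/3,106/3] -> hit [92/3,32] leaf, test {P5(miss), P13(miss), P17@t=92/3}
  N9 x:[37/2,61/2] y:[68/3,34] z:[32,116/3] -> miss, prune
  N12 x:[29,77/2] y:[68/3,32] z:[76/3,95/3] -> hit [29,95/3], descend [6, 8]
    N6 x:[29,61/2] y:[79/3,32] z:[76/3,92/3] -> hit [29,61/2] leaf, test {P4(miss), P9(miss)}
    N8 x:[36,77/2] y:[68/3,77/3] z:[88/3,95/3] -> miss, prune

11 AABB tests over nodes [0, 1, 4, 10, 7, 3, 5, 9, 12, 6, 8]; 3 leaves entered; closest P17.

== RESULT ==
3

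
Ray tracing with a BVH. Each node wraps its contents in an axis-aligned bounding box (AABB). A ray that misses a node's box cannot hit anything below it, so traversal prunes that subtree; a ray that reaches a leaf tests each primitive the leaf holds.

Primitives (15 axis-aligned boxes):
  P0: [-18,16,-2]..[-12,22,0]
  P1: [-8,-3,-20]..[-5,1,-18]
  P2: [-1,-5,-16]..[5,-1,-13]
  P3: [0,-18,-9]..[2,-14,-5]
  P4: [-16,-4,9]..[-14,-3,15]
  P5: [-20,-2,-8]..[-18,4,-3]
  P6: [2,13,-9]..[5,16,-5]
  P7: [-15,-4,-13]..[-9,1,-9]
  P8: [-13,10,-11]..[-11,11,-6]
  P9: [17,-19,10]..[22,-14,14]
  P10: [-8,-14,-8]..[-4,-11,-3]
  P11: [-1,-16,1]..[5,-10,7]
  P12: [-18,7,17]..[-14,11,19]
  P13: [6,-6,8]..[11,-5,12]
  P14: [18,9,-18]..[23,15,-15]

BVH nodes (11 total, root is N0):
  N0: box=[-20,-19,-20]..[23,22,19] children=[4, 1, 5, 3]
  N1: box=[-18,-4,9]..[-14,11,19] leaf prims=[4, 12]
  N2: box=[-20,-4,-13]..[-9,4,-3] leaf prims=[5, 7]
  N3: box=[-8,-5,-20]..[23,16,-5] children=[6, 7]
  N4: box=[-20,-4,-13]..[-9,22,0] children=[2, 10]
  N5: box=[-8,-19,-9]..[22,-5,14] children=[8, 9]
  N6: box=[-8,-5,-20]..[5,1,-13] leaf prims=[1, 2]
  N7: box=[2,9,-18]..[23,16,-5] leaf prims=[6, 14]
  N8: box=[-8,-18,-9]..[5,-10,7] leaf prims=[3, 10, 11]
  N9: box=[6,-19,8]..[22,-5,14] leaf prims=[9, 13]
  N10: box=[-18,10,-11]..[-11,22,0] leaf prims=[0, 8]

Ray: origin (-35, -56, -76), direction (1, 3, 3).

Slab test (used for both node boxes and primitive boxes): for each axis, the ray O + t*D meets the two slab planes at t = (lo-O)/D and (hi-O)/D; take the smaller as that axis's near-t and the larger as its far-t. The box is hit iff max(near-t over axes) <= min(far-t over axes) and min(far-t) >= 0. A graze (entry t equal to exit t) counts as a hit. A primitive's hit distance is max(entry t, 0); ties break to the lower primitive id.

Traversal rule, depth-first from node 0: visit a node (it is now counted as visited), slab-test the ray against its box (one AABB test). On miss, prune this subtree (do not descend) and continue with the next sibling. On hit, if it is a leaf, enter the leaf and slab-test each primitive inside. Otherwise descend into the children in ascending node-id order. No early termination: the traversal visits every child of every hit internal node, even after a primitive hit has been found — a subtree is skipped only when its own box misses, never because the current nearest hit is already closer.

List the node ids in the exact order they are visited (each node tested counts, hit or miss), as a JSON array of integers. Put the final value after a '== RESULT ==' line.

Trace the traversal:
N0 x:[15,58] y:[37/3,26] z:[56/3,95/3] -> hit [56/3,26], descend [1, 3, 4, 5]
  N1 x:[17,21] y:[52/3,67/3] z:[85/3,95/3] -> miss, prune
  N3 x:[27,58] y:[17,24] z:[56/3,71/3] -> miss, prune
  N4 x:[15,26] y:[52/3,26] z:[21,76/3] -> hit [21,76/3], descend [2, 10]
    N2 x:[15,26] y:[52/3,20] z:[21,73/3] -> miss, prune
    N10 x:[17,24] y:[22,26] z:[65/3,76/3] -> hit [22,24] leaf, test {P0(miss), P8@t=22}
  N5 x:[27,57] y:[37/3,17] z:[67/3,30] -> miss, prune

7 AABB tests over nodes [0, 1, 3, 4, 2, 10, 5]; 1 leaf entered; closest P8.

== RESULT ==
[0, 1, 3, 4, 2, 10, 5]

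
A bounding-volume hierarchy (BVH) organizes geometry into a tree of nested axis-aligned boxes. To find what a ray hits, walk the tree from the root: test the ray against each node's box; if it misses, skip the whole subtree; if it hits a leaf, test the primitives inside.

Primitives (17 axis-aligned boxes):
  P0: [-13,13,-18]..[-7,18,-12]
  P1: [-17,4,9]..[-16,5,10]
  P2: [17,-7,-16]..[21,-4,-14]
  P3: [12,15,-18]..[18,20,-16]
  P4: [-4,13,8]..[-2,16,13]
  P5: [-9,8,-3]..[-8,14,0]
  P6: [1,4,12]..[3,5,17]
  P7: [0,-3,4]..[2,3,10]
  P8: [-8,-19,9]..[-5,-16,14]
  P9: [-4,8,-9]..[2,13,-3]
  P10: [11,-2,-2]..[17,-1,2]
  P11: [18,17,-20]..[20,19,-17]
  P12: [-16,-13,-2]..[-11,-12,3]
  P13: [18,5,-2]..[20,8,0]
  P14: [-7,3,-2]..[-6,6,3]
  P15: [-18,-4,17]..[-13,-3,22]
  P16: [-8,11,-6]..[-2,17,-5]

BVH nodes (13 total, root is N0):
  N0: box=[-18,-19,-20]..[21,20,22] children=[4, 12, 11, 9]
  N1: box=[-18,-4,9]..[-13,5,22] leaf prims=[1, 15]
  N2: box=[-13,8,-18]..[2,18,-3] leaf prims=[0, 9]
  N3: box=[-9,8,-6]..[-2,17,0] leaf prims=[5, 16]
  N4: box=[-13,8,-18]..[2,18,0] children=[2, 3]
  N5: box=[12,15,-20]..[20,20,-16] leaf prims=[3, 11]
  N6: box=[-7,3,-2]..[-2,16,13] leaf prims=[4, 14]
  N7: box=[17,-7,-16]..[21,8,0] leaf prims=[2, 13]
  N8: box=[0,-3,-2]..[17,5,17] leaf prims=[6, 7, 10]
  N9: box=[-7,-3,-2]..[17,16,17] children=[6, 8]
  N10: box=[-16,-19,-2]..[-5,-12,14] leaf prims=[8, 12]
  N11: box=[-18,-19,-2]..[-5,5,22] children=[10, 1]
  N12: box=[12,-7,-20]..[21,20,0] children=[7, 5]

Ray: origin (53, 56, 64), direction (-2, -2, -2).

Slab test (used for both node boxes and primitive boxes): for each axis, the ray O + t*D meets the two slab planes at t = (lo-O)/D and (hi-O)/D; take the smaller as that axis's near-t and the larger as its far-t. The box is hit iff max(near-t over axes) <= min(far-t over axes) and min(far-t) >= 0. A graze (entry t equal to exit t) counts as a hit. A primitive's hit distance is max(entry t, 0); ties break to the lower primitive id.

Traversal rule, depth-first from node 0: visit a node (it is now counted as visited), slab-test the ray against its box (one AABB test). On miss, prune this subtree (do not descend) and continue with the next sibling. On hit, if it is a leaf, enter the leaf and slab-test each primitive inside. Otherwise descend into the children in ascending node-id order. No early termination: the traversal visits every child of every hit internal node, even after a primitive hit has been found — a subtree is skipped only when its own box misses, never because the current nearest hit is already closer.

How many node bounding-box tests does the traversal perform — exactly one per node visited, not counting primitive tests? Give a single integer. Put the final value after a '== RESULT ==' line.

Traverse from the root:
N0 x:[16,71/2] y:[18,75/2] z:[21,42] -> hit [21,71/2], descend [4, 9, 11, 12]
  N4 x:[51/2,33] y:[19,24] z:[32,41] -> miss, prune
  N9 x:[18,30] y:[20,59/2] z:[47/2,33] -> hit [47/2,59/2], descend [6, 8]
    N6 x:[55/2,30] y:[20,53/2] z:[51/2,33] -> miss, prune
    N8 x:[18,53/2] y:[51/2,59/2] z:[47/2,33] -> hit [51/2,53/2] leaf, test {P6@t=51/2, P7(miss), P10(miss)}
  N11 x:[29,71/2] y:[51/2,75/2] z:[21,33] -> hit [29,33], descend [1, 10]
    N1 x:[33,71/2] y:[51/2,30] z:[21,55/2] -> miss, prune
    N10 x:[29,69/2] y:[34,75/2] z:[25,33] -> miss, prune
  N12 x:[16,41/2] y:[18,63/2] z:[32,42] -> miss, prune

Visited [0, 4, 9, 6, 8, 11, 1, 10, 12]. Tests: 9 box, 1 leaf. Nearest: P6.

== RESULT ==
9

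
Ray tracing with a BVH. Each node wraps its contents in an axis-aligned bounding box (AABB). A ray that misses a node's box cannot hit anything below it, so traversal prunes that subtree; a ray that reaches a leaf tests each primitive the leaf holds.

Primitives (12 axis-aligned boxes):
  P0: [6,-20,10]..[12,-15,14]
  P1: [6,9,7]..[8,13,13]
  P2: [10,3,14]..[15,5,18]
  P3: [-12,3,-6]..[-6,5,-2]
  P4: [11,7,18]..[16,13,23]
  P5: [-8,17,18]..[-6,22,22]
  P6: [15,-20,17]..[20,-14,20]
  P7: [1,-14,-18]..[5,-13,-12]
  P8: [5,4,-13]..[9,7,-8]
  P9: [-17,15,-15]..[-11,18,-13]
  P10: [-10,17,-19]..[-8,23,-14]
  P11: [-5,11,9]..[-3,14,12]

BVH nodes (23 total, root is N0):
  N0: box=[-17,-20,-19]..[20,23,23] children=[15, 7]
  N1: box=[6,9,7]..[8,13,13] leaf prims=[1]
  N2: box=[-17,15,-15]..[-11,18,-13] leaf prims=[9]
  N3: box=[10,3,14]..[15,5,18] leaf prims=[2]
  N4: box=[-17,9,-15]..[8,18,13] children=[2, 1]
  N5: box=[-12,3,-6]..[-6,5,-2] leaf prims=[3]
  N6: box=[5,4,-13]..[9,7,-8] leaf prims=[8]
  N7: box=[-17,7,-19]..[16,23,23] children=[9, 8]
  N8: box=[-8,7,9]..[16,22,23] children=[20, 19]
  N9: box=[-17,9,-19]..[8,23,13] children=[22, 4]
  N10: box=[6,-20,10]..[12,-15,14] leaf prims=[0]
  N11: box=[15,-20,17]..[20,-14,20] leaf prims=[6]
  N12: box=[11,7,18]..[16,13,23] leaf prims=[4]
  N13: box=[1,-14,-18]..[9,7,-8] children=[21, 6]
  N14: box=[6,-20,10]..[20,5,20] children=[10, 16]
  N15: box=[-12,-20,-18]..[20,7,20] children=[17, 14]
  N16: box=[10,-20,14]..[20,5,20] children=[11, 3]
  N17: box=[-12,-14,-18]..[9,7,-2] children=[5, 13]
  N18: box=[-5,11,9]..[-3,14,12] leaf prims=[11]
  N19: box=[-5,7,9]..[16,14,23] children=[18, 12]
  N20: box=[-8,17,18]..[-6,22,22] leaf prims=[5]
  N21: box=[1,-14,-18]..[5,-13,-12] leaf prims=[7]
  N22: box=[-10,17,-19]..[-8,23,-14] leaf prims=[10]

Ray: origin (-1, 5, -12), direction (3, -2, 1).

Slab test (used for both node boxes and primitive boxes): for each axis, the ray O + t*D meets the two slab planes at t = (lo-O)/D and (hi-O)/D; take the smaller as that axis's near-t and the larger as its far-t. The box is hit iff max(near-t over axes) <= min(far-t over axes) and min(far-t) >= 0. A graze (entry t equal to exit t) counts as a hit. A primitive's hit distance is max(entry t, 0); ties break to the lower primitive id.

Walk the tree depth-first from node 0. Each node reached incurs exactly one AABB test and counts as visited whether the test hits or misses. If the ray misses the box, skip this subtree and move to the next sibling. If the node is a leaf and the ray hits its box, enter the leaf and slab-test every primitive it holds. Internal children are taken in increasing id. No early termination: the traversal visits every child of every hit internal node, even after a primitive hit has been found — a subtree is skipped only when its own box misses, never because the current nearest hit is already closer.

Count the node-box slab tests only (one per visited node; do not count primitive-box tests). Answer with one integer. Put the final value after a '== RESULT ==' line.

Traverse from the root:
N0 x:[-16/3,7] y:[-9,25/2] z:[-7,35] -> hit [-16/3,7], descend [7, 15]
  N7 x:[-16/3,17/3] y:[-9,-1] z:[-7,35] -> miss, prune
  N15 x:[-11/3,7] y:[-1,25/2] z:[-6,32] -> hit [-1,7], descend [14, 17]
    N14 x:[7/3,7] y:[0,25/2] z:[22,32] -> miss, prune
    N17 x:[-11/3,10/3] y:[-1,19/2] z:[-6,10] -> hit [-1,10/3], descend [5, 13]
      N5 x:[-11/3,-5/3] y:[0,1] z:[6,10] -> miss, prune
      N13 x:[2/3,10/3] y:[-1,19/2] z:[-6,4] -> hit [2/3,10/3], descend [6, 21]
        N6 x:[2,10/3] y:[-1,1/2] z:[-1,4] -> miss, prune
        N21 x:[2/3,2] y:[9,19/2] z:[-6,0] -> miss, prune

Visited [0, 7, 15, 14, 17, 5, 13, 6, 21]. Tests: 9 box, 0 leaf. Nearest: miss.

== RESULT ==
9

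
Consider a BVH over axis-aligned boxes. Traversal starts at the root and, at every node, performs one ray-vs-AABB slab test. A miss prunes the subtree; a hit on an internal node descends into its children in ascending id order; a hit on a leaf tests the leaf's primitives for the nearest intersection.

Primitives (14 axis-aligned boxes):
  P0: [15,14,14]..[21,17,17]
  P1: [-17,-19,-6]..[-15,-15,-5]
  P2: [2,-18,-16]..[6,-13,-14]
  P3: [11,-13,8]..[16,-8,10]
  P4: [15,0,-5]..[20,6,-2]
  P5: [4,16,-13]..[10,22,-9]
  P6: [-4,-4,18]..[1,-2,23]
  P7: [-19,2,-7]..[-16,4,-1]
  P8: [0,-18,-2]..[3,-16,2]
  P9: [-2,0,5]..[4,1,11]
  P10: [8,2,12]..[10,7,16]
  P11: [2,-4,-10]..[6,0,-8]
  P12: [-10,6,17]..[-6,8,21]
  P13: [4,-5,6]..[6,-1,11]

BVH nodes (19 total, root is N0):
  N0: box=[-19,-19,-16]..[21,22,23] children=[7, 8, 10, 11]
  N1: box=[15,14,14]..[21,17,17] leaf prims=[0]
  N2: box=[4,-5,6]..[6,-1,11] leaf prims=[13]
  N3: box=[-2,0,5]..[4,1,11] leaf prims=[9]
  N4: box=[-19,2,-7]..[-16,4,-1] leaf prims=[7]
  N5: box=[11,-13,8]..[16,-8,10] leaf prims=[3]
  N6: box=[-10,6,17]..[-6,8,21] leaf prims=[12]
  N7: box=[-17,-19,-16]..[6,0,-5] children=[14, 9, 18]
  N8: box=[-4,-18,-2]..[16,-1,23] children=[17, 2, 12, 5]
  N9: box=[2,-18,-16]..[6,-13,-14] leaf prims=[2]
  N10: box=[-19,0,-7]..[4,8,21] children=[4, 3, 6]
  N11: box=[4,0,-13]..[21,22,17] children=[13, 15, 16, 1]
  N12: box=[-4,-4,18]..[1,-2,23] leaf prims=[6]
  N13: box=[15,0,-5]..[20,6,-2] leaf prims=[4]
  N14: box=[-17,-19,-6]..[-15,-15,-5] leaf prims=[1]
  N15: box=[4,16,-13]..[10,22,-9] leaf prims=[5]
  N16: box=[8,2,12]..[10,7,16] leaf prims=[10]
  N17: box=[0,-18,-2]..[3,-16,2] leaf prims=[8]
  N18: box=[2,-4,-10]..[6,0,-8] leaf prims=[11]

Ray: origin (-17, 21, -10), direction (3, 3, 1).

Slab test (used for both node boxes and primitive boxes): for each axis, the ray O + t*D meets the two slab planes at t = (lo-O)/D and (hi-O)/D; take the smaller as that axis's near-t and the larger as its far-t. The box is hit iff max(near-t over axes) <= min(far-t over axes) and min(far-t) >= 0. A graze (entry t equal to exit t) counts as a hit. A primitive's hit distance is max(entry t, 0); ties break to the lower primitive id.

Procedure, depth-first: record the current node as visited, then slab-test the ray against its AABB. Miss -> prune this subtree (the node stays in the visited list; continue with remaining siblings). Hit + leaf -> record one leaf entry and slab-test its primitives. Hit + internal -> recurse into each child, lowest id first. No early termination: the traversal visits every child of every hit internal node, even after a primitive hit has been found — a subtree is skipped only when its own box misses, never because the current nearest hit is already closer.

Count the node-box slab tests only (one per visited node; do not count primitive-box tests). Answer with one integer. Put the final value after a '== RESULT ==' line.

Traverse from the root:
N0 x:[-2/3,38/3] y:[-40/3,1/3] z:[-6,33] -> hit [-2/3,1/3], descend [7, 8, 10, 11]
  N7 x:[0,23/3] y:[-40/3,-7] z:[-6,5] -> miss, prune
  N8 x:[13/3,11] y:[-13,-22/3] z:[8,33] -> miss, prune
  N10 x:[-2/3,7] y:[-7,-13/3] z:[3,31] -> miss, prune
  N11 x:[7,38/3] y:[-7,1/3] z:[-3,27] -> miss, prune

order=[0, 7, 8, 10, 11]  |boxes|=5  |leaves|=0  hit=miss

== RESULT ==
5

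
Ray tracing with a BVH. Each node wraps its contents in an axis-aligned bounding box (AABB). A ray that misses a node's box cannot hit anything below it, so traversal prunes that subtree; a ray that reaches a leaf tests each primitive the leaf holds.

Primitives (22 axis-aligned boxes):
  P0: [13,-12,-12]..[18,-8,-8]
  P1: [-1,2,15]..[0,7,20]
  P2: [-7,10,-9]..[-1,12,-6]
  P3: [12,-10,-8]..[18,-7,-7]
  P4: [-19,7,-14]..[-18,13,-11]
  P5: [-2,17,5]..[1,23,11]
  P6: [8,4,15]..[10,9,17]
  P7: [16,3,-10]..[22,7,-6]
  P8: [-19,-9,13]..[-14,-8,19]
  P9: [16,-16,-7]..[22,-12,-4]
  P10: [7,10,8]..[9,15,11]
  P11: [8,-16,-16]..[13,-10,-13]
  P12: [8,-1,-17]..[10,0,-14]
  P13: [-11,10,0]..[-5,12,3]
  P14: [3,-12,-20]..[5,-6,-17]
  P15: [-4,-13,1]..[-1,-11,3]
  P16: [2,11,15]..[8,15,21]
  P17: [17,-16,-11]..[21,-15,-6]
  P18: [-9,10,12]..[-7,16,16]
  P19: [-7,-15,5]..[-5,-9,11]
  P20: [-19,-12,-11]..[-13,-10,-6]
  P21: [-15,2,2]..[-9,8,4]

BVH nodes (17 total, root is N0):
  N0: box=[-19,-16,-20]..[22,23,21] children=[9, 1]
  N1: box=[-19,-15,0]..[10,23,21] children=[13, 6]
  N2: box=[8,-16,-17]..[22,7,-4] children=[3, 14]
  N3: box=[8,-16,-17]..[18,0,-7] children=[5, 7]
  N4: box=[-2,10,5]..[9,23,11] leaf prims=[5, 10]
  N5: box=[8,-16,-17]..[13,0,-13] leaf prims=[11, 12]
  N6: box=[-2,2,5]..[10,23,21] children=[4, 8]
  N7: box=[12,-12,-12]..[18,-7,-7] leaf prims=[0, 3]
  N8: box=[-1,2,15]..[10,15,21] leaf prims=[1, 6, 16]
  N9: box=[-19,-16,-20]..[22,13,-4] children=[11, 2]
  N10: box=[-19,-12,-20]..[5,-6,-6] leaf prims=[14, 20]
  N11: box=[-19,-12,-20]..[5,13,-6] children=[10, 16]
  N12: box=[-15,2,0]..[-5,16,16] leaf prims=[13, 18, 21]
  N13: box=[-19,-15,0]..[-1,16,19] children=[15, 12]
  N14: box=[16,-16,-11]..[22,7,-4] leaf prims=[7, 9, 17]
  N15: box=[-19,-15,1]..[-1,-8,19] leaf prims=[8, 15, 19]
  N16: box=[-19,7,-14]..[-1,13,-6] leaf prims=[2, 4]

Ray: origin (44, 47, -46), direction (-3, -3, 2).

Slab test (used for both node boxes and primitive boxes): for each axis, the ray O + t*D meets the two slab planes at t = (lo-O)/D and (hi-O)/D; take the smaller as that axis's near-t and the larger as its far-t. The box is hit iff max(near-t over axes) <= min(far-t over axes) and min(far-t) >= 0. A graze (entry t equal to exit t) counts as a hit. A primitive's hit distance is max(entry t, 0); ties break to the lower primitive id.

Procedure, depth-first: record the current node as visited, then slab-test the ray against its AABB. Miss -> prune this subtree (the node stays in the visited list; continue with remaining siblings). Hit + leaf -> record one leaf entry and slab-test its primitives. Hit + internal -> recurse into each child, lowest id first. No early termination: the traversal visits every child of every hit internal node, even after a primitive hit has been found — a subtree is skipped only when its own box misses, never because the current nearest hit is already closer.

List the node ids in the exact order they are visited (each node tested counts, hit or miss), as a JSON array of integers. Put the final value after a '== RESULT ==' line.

Trace the traversal:
N0 x:[22/3,21] y:[8,21] z:[13,67/2] -> hit [13,21], descend [1, 9]
  N1 x:[34/3,21] y:[8,62/3] z:[23,67/2] -> miss, prune
  N9 x:[22/3,21] y:[34/3,21] z:[13,21] -> hit [13,21], descend [2, 11]
    N2 x:[22/3,12] y:[40/3,21] z:[29/2,21] -> miss, prune
    N11 x:[13,21] y:[34/3,59/3] z:[13,20] -> hit [13,59/3], descend [10, 16]
      N10 x:[13,21] y:[53/3,59/3] z:[13,20] -> hit [53/3,59/3] leaf, test {P14(miss), P20@t=19}
      N16 x:[15,21] y:[34/3,40/3] z:[16,20] -> miss, prune

Visited [0, 1, 9, 2, 11, 10, 16]. Tests: 7 box, 1 leaf. Nearest: P20.

== RESULT ==
[0, 1, 9, 2, 11, 10, 16]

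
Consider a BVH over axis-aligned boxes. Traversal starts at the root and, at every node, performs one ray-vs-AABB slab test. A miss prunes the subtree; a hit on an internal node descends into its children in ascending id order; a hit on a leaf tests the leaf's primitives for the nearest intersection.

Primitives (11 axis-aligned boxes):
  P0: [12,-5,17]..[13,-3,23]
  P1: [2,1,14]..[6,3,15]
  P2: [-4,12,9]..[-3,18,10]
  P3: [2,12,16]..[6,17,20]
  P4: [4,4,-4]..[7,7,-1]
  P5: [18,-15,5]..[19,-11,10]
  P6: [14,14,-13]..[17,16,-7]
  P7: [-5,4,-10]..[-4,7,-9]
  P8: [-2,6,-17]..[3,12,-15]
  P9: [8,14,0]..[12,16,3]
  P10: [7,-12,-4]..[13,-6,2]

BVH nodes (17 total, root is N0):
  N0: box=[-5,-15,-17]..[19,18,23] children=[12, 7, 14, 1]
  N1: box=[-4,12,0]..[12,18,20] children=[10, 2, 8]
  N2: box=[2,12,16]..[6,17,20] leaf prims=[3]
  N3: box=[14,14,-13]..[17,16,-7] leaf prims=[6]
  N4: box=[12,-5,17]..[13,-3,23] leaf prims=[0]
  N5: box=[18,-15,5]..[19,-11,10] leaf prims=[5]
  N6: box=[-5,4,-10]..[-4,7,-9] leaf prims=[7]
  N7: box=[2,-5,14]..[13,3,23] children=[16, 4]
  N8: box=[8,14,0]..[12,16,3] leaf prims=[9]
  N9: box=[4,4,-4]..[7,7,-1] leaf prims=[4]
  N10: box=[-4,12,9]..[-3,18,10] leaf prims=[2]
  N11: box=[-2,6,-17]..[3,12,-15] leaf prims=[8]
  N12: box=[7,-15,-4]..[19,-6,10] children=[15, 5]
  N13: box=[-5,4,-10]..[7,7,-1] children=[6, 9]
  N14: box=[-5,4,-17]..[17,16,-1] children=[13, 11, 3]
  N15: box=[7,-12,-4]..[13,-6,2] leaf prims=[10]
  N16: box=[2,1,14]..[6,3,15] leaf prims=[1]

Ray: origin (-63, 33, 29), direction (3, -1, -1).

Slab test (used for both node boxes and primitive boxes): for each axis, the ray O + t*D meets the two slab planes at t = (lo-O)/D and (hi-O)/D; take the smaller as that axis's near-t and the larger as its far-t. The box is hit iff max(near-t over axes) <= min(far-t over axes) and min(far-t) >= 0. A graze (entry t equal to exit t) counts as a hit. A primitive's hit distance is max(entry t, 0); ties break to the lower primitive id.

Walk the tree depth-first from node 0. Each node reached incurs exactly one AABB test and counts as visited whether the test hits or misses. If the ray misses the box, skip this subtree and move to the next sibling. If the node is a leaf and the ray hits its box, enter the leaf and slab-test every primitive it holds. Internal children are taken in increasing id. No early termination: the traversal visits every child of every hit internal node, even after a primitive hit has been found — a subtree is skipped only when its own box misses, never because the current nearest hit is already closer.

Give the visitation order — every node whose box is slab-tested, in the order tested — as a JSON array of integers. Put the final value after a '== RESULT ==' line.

Traverse from the root:
N0 x:[58/3,82/3] y:[15,48] z:[6,46] -> hit [58/3,82/3], descend [1, 7, 12, 14]
  N1 x:[59/3,25] y:[15,21] z:[9,29] -> hit [59/3,21], descend [2, 8, 10]
    N2 x:[65/3,23] y:[16,21] z:[9,13] -> miss, prune
    N8 x:[71/3,25] y:[17,19] z:[26,29] -> miss, prune
    N10 x:[59/3,20] y:[15,21] z:[19,20] -> hit [59/3,20] leaf, test {P2@t=59/3}
  N7 x:[65/3,76/3] y:[30,38] z:[6,15] -> miss, prune
  N12 x:[70/3,82/3] y:[39,48] z:[19,33] -> miss, prune
  N14 x:[58/3,80/3] y:[17,29] z:[30,46] -> miss, prune

Summary -> nodes [0, 1, 2, 8, 10, 7, 12, 14]; box-tests=8; leaf-entries=1; first=P2

== RESULT ==
[0, 1, 2, 8, 10, 7, 12, 14]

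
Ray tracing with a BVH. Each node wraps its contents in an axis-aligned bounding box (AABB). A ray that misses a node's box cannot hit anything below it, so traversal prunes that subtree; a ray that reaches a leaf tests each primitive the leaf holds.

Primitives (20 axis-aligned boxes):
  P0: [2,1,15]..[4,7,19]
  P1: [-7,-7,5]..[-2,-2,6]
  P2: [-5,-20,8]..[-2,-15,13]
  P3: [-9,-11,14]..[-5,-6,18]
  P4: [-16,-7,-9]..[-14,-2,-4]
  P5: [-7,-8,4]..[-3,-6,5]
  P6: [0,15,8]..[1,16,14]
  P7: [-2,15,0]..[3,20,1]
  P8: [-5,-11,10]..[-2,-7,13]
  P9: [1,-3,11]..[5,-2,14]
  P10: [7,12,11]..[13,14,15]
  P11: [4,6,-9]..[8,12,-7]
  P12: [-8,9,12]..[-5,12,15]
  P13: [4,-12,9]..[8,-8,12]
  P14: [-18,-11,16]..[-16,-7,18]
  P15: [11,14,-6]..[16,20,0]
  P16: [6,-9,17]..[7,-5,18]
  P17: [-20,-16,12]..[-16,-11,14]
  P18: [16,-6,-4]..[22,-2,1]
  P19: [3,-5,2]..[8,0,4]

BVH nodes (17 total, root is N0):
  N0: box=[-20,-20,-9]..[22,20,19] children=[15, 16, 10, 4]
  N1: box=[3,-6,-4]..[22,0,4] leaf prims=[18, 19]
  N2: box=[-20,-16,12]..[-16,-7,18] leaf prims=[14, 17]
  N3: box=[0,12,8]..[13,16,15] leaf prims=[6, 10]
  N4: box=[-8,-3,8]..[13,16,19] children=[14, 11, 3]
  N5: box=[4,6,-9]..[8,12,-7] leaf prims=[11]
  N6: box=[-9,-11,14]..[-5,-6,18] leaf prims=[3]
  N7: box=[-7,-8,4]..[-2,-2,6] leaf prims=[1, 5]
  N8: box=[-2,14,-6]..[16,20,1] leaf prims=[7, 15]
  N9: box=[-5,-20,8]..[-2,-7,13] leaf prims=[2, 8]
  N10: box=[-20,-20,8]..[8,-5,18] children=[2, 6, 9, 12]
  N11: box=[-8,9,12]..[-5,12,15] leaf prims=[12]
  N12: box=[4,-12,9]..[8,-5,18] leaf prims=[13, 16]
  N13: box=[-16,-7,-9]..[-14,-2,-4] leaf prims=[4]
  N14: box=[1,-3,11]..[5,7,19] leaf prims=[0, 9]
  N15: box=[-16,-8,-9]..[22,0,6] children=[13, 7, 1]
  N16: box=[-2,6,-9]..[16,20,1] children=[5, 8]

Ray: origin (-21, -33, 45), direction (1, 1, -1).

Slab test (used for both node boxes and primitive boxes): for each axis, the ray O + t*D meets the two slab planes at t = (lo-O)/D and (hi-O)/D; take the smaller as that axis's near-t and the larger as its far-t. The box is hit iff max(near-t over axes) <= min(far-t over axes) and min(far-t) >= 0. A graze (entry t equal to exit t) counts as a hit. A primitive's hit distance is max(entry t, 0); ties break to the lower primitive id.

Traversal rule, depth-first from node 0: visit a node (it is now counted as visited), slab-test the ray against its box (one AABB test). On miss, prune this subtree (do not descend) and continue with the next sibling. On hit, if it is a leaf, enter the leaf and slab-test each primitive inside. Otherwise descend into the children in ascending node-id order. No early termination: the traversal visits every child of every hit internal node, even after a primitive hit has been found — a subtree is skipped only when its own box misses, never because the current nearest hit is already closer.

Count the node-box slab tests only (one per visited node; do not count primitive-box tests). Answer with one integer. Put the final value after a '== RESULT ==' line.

Trace the traversal:
N0 x:[1,43] y:[13,53] z:[26,54] -> hit [26,43], descend [4, 10, 15, 16]
  N4 x:[13,34] y:[30,49] z:[26,37] -> hit [30,34], descend [3, 11, 14]
    N3 x:[21,34] y:[45,49] z:[30,37] -> miss, prune
    N11 x:[13,16] y:[42,45] z:[30,33] -> miss, prune
    N14 x:[22,26] y:[30,40] z:[26,34] -> miss, prune
  N10 x:[1,29] y:[13,28] z:[27,37] -> hit [27,28], descend [2, 6, 9, 12]
    N2 x:[1,5] y:[17,26] z:[27,33] -> miss, prune
    N6 x:[12,16] y:[22,27] z:[27,31] -> miss, prune
    N9 x:[16,19] y:[13,26] z:[32,37] -> miss, prune
    N12 x:[25,29] y:[21,28] z:[27,36] -> hit [27,28] leaf, test {P13(miss), P16@t=27}
  N15 x:[5,43] y:[25,33] z:[39,54] -> miss, prune
  N16 x:[19,37] y:[39,53] z:[44,54] -> miss, prune

Visited [0, 4, 3, 11, 14, 10, 2, 6, 9, 12, 15, 16]. Tests: 12 box, 1 leaf. Nearest: P16.

== RESULT ==
12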